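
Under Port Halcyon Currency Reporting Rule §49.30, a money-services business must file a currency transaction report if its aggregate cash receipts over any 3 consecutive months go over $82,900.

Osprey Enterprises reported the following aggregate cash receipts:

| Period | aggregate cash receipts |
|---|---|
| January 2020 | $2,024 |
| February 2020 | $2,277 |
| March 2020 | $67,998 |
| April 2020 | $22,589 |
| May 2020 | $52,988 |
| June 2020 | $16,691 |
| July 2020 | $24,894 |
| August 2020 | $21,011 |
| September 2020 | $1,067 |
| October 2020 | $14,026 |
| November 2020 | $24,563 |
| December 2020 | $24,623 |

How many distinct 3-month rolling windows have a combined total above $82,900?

4

January 2020–March 2020: $2,024 + $2,277 + $67,998 = $72,299 (under)
February 2020–April 2020: $2,277 + $67,998 + $22,589 = $92,864 (over)
March 2020–May 2020: $67,998 + $22,589 + $52,988 = $143,575 (over)
April 2020–June 2020: $22,589 + $52,988 + $16,691 = $92,268 (over)
May 2020–July 2020: $52,988 + $16,691 + $24,894 = $94,573 (over)
June 2020–August 2020: $16,691 + $24,894 + $21,011 = $62,596 (under)
July 2020–September 2020: $24,894 + $21,011 + $1,067 = $46,972 (under)
August 2020–October 2020: $21,011 + $1,067 + $14,026 = $36,104 (under)
September 2020–November 2020: $1,067 + $14,026 + $24,563 = $39,656 (under)
October 2020–December 2020: $14,026 + $24,563 + $24,623 = $63,212 (under)
4 windows exceed the threshold.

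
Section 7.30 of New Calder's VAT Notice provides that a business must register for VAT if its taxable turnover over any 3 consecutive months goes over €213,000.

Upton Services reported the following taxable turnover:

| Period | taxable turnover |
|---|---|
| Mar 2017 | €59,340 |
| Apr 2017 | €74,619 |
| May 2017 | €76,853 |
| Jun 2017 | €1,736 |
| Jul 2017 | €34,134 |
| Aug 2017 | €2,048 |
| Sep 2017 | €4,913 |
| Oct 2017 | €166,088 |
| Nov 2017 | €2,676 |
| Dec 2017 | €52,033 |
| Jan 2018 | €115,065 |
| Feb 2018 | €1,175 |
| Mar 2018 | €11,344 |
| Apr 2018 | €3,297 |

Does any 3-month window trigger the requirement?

Yes

Mar 2017–May 2017: €59,340 + €74,619 + €76,853 = €210,812 (under)
Apr 2017–Jun 2017: €74,619 + €76,853 + €1,736 = €153,208 (under)
May 2017–Jul 2017: €76,853 + €1,736 + €34,134 = €112,723 (under)
Jun 2017–Aug 2017: €1,736 + €34,134 + €2,048 = €37,918 (under)
Jul 2017–Sep 2017: €34,134 + €2,048 + €4,913 = €41,095 (under)
Aug 2017–Oct 2017: €2,048 + €4,913 + €166,088 = €173,049 (under)
Sep 2017–Nov 2017: €4,913 + €166,088 + €2,676 = €173,677 (under)
Oct 2017–Dec 2017: €166,088 + €2,676 + €52,033 = €220,797 (over)
Nov 2017–Jan 2018: €2,676 + €52,033 + €115,065 = €169,774 (under)
Dec 2017–Feb 2018: €52,033 + €115,065 + €1,175 = €168,273 (under)
Jan 2018–Mar 2018: €115,065 + €1,175 + €11,344 = €127,584 (under)
Feb 2018–Apr 2018: €1,175 + €11,344 + €3,297 = €15,816 (under)
At least one window exceeds €213,000.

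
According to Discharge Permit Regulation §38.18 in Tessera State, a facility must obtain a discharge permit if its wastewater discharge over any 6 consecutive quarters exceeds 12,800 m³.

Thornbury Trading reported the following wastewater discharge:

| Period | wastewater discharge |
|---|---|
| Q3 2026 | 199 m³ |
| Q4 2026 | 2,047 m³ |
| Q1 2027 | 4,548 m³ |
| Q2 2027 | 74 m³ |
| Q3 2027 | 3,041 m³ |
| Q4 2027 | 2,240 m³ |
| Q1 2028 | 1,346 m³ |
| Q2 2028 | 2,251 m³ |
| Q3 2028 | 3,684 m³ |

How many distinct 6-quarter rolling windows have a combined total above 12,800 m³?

2

Q3 2026–Q4 2027: 199 m³ + 2,047 m³ + 4,548 m³ + 74 m³ + 3,041 m³ + 2,240 m³ = 12,149 m³ (under)
Q4 2026–Q1 2028: 2,047 m³ + 4,548 m³ + 74 m³ + 3,041 m³ + 2,240 m³ + 1,346 m³ = 13,296 m³ (over)
Q1 2027–Q2 2028: 4,548 m³ + 74 m³ + 3,041 m³ + 2,240 m³ + 1,346 m³ + 2,251 m³ = 13,500 m³ (over)
Q2 2027–Q3 2028: 74 m³ + 3,041 m³ + 2,240 m³ + 1,346 m³ + 2,251 m³ + 3,684 m³ = 12,636 m³ (under)
2 windows exceed the threshold.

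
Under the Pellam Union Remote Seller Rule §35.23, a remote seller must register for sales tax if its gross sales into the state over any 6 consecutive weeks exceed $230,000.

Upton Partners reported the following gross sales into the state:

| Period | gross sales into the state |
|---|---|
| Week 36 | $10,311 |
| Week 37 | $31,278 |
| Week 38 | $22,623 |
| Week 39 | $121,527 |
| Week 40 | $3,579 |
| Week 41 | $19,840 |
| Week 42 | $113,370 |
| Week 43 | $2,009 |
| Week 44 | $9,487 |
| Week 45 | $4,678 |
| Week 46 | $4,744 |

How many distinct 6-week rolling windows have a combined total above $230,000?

3

Week 36–Week 41: $10,311 + $31,278 + $22,623 + $121,527 + $3,579 + $19,840 = $209,158 (under)
Week 37–Week 42: $31,278 + $22,623 + $121,527 + $3,579 + $19,840 + $113,370 = $312,217 (over)
Week 38–Week 43: $22,623 + $121,527 + $3,579 + $19,840 + $113,370 + $2,009 = $282,948 (over)
Week 39–Week 44: $121,527 + $3,579 + $19,840 + $113,370 + $2,009 + $9,487 = $269,812 (over)
Week 40–Week 45: $3,579 + $19,840 + $113,370 + $2,009 + $9,487 + $4,678 = $152,963 (under)
Week 41–Week 46: $19,840 + $113,370 + $2,009 + $9,487 + $4,678 + $4,744 = $154,128 (under)
3 windows exceed the threshold.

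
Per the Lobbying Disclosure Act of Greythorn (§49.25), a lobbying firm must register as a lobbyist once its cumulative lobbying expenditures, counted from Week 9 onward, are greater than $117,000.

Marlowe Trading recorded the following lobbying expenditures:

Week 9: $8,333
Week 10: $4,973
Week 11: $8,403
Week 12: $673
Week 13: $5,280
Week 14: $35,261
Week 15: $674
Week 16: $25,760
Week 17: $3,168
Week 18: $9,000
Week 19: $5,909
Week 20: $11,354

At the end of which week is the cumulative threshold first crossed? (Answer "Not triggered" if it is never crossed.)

Through Week 9: $8,333
Through Week 10: $13,306
Through Week 11: $21,709
Through Week 12: $22,382
Through Week 13: $27,662
Through Week 14: $62,923
Through Week 15: $63,597
Through Week 16: $89,357
Through Week 17: $92,525
Through Week 18: $101,525
Through Week 19: $107,434
Through Week 20: $118,788 ← exceeds threshold

Week 20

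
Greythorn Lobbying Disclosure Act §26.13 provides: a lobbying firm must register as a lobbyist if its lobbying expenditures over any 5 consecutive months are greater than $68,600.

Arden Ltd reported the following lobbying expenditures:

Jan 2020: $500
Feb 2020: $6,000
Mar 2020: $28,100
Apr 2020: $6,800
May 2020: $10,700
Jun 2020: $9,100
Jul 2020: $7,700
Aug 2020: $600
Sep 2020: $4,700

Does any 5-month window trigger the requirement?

No

Jan 2020–May 2020: $500 + $6,000 + $28,100 + $6,800 + $10,700 = $52,100 (under)
Feb 2020–Jun 2020: $6,000 + $28,100 + $6,800 + $10,700 + $9,100 = $60,700 (under)
Mar 2020–Jul 2020: $28,100 + $6,800 + $10,700 + $9,100 + $7,700 = $62,400 (under)
Apr 2020–Aug 2020: $6,800 + $10,700 + $9,100 + $7,700 + $600 = $34,900 (under)
May 2020–Sep 2020: $10,700 + $9,100 + $7,700 + $600 + $4,700 = $32,800 (under)
No window exceeds $68,600.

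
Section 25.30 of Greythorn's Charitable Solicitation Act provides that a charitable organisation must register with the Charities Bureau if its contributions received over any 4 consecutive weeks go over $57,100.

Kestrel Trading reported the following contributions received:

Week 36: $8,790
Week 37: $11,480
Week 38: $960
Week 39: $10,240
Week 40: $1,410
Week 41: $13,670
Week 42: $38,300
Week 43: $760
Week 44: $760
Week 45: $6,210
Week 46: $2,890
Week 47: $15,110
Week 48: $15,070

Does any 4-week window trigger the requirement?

Yes

Week 36–Week 39: $8,790 + $11,480 + $960 + $10,240 = $31,470 (under)
Week 37–Week 40: $11,480 + $960 + $10,240 + $1,410 = $24,090 (under)
Week 38–Week 41: $960 + $10,240 + $1,410 + $13,670 = $26,280 (under)
Week 39–Week 42: $10,240 + $1,410 + $13,670 + $38,300 = $63,620 (over)
Week 40–Week 43: $1,410 + $13,670 + $38,300 + $760 = $54,140 (under)
Week 41–Week 44: $13,670 + $38,300 + $760 + $760 = $53,490 (under)
Week 42–Week 45: $38,300 + $760 + $760 + $6,210 = $46,030 (under)
Week 43–Week 46: $760 + $760 + $6,210 + $2,890 = $10,620 (under)
Week 44–Week 47: $760 + $6,210 + $2,890 + $15,110 = $24,970 (under)
Week 45–Week 48: $6,210 + $2,890 + $15,110 + $15,070 = $39,280 (under)
At least one window exceeds $57,100.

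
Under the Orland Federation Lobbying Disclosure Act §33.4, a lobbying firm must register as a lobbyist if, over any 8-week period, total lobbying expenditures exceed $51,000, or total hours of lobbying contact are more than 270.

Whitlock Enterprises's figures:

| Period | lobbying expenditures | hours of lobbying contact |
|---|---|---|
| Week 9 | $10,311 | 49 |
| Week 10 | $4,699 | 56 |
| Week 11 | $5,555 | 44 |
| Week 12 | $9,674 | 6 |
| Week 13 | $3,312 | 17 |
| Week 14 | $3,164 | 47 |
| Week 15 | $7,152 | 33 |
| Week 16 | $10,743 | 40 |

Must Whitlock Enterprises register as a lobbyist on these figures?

Yes

Total lobbying expenditures: $10,311 + $4,699 + $5,555 + $9,674 + $3,312 + $3,164 + $7,152 + $10,743 = $54,610 (> $51,000).
Total hours of lobbying contact: 49 + 56 + 44 + 6 + 17 + 47 + 33 + 40 = 292 (> 270).
The test is 'or': at least one threshold is exceeded.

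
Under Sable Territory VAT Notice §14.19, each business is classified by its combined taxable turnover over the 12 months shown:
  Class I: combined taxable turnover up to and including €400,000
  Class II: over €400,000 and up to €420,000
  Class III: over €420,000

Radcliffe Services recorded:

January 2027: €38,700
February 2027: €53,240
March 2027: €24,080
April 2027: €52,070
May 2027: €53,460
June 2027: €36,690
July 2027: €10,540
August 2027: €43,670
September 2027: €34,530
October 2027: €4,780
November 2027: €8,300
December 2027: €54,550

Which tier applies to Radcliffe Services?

Combined taxable turnover: €38,700 + €53,240 + €24,080 + €52,070 + €53,460 + €36,690 + €10,540 + €43,670 + €34,530 + €4,780 + €8,300 + €54,550 = €414,610.
€400,000 < €414,610 ≤ €420,000, so Class II applies.

Class II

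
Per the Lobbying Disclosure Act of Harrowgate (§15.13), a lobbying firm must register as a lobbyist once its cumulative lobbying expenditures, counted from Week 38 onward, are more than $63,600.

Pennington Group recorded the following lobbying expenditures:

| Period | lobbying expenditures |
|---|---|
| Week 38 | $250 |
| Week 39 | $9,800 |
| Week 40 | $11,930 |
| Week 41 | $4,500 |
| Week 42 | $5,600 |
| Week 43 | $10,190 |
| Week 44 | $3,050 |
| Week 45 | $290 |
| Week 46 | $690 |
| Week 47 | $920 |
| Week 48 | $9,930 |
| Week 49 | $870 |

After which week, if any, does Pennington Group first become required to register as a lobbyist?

Not triggered

Through Week 38: $250
Through Week 39: $10,050
Through Week 40: $21,980
Through Week 41: $26,480
Through Week 42: $32,080
Through Week 43: $42,270
Through Week 44: $45,320
Through Week 45: $45,610
Through Week 46: $46,300
Through Week 47: $47,220
Through Week 48: $57,150
Through Week 49: $58,020
Final cumulative total $58,020 ≤ $63,600; the threshold is never exceeded.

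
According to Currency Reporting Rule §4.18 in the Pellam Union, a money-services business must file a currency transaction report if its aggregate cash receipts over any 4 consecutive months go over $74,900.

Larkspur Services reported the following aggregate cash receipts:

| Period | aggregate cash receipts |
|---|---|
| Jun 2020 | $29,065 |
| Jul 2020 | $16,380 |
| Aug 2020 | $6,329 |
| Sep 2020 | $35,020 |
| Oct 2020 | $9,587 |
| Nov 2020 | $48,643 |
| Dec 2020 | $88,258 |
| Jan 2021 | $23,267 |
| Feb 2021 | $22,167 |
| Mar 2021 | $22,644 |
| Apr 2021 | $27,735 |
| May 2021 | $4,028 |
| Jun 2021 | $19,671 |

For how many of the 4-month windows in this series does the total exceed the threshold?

8

Jun 2020–Sep 2020: $29,065 + $16,380 + $6,329 + $35,020 = $86,794 (over)
Jul 2020–Oct 2020: $16,380 + $6,329 + $35,020 + $9,587 = $67,316 (under)
Aug 2020–Nov 2020: $6,329 + $35,020 + $9,587 + $48,643 = $99,579 (over)
Sep 2020–Dec 2020: $35,020 + $9,587 + $48,643 + $88,258 = $181,508 (over)
Oct 2020–Jan 2021: $9,587 + $48,643 + $88,258 + $23,267 = $169,755 (over)
Nov 2020–Feb 2021: $48,643 + $88,258 + $23,267 + $22,167 = $182,335 (over)
Dec 2020–Mar 2021: $88,258 + $23,267 + $22,167 + $22,644 = $156,336 (over)
Jan 2021–Apr 2021: $23,267 + $22,167 + $22,644 + $27,735 = $95,813 (over)
Feb 2021–May 2021: $22,167 + $22,644 + $27,735 + $4,028 = $76,574 (over)
Mar 2021–Jun 2021: $22,644 + $27,735 + $4,028 + $19,671 = $74,078 (under)
8 windows exceed the threshold.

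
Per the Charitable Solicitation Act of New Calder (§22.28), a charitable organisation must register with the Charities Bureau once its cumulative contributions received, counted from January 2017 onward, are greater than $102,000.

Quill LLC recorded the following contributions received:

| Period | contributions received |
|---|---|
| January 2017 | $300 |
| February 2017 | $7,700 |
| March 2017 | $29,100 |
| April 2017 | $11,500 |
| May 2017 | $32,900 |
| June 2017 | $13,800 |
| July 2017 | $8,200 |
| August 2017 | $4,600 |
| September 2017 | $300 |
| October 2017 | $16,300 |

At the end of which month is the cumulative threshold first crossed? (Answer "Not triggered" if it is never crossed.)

July 2017

Through January 2017: $300
Through February 2017: $8,000
Through March 2017: $37,100
Through April 2017: $48,600
Through May 2017: $81,500
Through June 2017: $95,300
Through July 2017: $103,500 ← exceeds threshold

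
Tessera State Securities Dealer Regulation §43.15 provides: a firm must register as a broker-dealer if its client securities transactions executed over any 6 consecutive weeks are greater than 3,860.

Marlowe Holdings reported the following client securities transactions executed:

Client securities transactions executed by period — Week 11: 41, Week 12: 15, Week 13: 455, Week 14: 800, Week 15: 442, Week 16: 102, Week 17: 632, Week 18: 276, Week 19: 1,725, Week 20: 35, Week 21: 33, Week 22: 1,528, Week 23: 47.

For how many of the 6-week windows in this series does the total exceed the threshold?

2

Week 11–Week 16: 41 + 15 + 455 + 800 + 442 + 102 = 1,855 (under)
Week 12–Week 17: 15 + 455 + 800 + 442 + 102 + 632 = 2,446 (under)
Week 13–Week 18: 455 + 800 + 442 + 102 + 632 + 276 = 2,707 (under)
Week 14–Week 19: 800 + 442 + 102 + 632 + 276 + 1,725 = 3,977 (over)
Week 15–Week 20: 442 + 102 + 632 + 276 + 1,725 + 35 = 3,212 (under)
Week 16–Week 21: 102 + 632 + 276 + 1,725 + 35 + 33 = 2,803 (under)
Week 17–Week 22: 632 + 276 + 1,725 + 35 + 33 + 1,528 = 4,229 (over)
Week 18–Week 23: 276 + 1,725 + 35 + 33 + 1,528 + 47 = 3,644 (under)
2 windows exceed the threshold.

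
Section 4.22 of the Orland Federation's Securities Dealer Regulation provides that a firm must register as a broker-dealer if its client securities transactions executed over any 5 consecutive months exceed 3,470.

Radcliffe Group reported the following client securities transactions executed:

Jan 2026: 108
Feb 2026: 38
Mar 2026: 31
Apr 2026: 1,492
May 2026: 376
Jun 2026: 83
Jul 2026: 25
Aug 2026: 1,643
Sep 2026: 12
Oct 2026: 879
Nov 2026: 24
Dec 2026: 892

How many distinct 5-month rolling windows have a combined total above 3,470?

1

Jan 2026–May 2026: 108 + 38 + 31 + 1,492 + 376 = 2,045 (under)
Feb 2026–Jun 2026: 38 + 31 + 1,492 + 376 + 83 = 2,020 (under)
Mar 2026–Jul 2026: 31 + 1,492 + 376 + 83 + 25 = 2,007 (under)
Apr 2026–Aug 2026: 1,492 + 376 + 83 + 25 + 1,643 = 3,619 (over)
May 2026–Sep 2026: 376 + 83 + 25 + 1,643 + 12 = 2,139 (under)
Jun 2026–Oct 2026: 83 + 25 + 1,643 + 12 + 879 = 2,642 (under)
Jul 2026–Nov 2026: 25 + 1,643 + 12 + 879 + 24 = 2,583 (under)
Aug 2026–Dec 2026: 1,643 + 12 + 879 + 24 + 892 = 3,450 (under)
1 window exceeds the threshold.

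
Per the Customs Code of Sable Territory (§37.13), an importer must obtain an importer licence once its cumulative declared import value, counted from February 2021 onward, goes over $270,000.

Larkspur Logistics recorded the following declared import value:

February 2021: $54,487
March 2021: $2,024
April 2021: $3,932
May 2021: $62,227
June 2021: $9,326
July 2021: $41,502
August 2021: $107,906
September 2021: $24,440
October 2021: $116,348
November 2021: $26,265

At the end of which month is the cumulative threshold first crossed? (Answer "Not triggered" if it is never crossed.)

August 2021

Through February 2021: $54,487
Through March 2021: $56,511
Through April 2021: $60,443
Through May 2021: $122,670
Through June 2021: $131,996
Through July 2021: $173,498
Through August 2021: $281,404 ← exceeds threshold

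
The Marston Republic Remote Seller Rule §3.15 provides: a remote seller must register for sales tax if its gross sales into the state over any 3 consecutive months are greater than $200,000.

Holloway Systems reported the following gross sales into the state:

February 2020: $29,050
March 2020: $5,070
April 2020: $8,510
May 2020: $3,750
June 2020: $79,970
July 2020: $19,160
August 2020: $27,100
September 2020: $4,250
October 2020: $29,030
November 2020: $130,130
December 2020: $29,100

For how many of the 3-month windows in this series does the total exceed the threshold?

0

February 2020–April 2020: $29,050 + $5,070 + $8,510 = $42,630 (under)
March 2020–May 2020: $5,070 + $8,510 + $3,750 = $17,330 (under)
April 2020–June 2020: $8,510 + $3,750 + $79,970 = $92,230 (under)
May 2020–July 2020: $3,750 + $79,970 + $19,160 = $102,880 (under)
June 2020–August 2020: $79,970 + $19,160 + $27,100 = $126,230 (under)
July 2020–September 2020: $19,160 + $27,100 + $4,250 = $50,510 (under)
August 2020–October 2020: $27,100 + $4,250 + $29,030 = $60,380 (under)
September 2020–November 2020: $4,250 + $29,030 + $130,130 = $163,410 (under)
October 2020–December 2020: $29,030 + $130,130 + $29,100 = $188,260 (under)
0 windows exceed the threshold.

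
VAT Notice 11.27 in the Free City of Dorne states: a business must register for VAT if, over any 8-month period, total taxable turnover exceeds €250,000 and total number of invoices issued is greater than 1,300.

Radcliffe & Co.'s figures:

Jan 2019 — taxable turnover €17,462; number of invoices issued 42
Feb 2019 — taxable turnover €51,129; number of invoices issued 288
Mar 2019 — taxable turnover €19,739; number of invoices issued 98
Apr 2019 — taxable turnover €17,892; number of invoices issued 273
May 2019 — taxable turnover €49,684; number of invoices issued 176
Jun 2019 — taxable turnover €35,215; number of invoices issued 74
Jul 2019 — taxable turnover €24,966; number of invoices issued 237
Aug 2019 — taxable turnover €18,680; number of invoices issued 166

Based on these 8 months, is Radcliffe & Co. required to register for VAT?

Total taxable turnover: €17,462 + €51,129 + €19,739 + €17,892 + €49,684 + €35,215 + €24,966 + €18,680 = €234,767 (≤ €250,000).
Total number of invoices issued: 42 + 288 + 98 + 273 + 176 + 74 + 237 + 166 = 1,354 (> 1,300).
The test is 'and': the rule requires both, and at least one is not exceeded.

No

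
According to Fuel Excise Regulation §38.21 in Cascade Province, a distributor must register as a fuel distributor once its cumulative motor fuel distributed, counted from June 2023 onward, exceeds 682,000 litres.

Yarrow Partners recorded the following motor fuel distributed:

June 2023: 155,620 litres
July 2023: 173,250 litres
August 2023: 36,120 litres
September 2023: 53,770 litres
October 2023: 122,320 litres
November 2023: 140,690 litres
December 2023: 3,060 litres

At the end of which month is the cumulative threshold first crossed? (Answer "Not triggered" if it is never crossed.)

Through June 2023: 155,620 litres
Through July 2023: 328,870 litres
Through August 2023: 364,990 litres
Through September 2023: 418,760 litres
Through October 2023: 541,080 litres
Through November 2023: 681,770 litres
Through December 2023: 684,830 litres ← exceeds threshold

December 2023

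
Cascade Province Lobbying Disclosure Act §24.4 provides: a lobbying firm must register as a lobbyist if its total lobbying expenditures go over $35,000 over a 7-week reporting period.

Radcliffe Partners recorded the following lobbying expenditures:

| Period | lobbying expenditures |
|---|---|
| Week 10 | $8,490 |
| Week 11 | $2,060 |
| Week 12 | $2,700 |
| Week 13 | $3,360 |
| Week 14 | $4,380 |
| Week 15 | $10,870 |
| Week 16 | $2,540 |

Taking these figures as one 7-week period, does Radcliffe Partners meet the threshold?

No

Total lobbying expenditures: $8,490 + $2,060 + $2,700 + $3,360 + $4,380 + $10,870 + $2,540 = $34,400.
$34,400 ≤ $35,000, so the threshold is not exceeded.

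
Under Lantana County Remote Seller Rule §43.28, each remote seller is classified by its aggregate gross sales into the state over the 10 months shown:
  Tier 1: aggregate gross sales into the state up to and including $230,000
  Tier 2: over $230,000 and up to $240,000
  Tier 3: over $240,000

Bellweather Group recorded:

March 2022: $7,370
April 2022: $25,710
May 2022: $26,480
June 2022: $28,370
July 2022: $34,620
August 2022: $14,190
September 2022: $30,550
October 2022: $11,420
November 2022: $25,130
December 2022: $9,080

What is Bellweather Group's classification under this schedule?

Tier 1

Aggregate gross sales into the state: $7,370 + $25,710 + $26,480 + $28,370 + $34,620 + $14,190 + $30,550 + $11,420 + $25,130 + $9,080 = $212,920.
$212,920 ≤ $230,000, so Tier 1 applies.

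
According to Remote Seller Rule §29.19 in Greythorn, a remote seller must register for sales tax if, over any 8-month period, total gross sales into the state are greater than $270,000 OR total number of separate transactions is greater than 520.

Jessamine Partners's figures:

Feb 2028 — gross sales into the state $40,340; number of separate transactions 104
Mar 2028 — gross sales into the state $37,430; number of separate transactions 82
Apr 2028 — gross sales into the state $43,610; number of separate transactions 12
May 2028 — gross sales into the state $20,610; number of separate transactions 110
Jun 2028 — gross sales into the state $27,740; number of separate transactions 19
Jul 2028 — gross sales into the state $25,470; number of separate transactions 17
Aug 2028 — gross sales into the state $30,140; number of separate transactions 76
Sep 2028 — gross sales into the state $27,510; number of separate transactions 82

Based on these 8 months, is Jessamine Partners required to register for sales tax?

Total gross sales into the state: $40,340 + $37,430 + $43,610 + $20,610 + $27,740 + $25,470 + $30,140 + $27,510 = $252,850 (≤ $270,000).
Total number of separate transactions: 104 + 82 + 12 + 110 + 19 + 17 + 76 + 82 = 502 (≤ 520).
The test is 'or': neither threshold is exceeded.

No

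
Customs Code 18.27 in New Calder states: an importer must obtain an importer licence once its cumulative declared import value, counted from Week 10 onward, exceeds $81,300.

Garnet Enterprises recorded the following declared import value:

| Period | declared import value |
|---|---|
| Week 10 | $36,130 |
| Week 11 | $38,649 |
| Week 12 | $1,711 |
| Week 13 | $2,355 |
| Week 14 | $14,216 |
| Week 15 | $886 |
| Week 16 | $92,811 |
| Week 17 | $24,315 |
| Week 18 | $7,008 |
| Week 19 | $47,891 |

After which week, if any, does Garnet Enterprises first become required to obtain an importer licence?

Week 14

Through Week 10: $36,130
Through Week 11: $74,779
Through Week 12: $76,490
Through Week 13: $78,845
Through Week 14: $93,061 ← exceeds threshold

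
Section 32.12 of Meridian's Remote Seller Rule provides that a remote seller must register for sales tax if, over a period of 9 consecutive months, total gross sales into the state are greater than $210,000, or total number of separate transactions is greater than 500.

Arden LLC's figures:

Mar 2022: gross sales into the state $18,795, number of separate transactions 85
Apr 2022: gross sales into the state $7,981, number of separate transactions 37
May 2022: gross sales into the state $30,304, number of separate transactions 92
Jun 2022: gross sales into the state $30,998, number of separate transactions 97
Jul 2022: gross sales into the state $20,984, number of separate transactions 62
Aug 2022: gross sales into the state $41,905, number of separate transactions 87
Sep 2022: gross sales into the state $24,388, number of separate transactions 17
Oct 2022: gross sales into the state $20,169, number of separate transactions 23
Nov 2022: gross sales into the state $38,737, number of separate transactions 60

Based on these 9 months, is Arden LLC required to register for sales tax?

Yes

Total gross sales into the state: $18,795 + $7,981 + $30,304 + $30,998 + $20,984 + $41,905 + $24,388 + $20,169 + $38,737 = $234,261 (> $210,000).
Total number of separate transactions: 85 + 37 + 92 + 97 + 62 + 87 + 17 + 23 + 60 = 560 (> 500).
The test is 'or': at least one threshold is exceeded.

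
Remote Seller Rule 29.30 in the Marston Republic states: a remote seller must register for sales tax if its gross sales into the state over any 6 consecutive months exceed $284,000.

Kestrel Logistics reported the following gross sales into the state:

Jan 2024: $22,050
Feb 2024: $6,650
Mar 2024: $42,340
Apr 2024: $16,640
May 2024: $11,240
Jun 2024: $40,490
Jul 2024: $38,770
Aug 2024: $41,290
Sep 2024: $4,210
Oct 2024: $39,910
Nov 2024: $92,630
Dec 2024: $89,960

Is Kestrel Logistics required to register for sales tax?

Jan 2024–Jun 2024: $22,050 + $6,650 + $42,340 + $16,640 + $11,240 + $40,490 = $139,410 (under)
Feb 2024–Jul 2024: $6,650 + $42,340 + $16,640 + $11,240 + $40,490 + $38,770 = $156,130 (under)
Mar 2024–Aug 2024: $42,340 + $16,640 + $11,240 + $40,490 + $38,770 + $41,290 = $190,770 (under)
Apr 2024–Sep 2024: $16,640 + $11,240 + $40,490 + $38,770 + $41,290 + $4,210 = $152,640 (under)
May 2024–Oct 2024: $11,240 + $40,490 + $38,770 + $41,290 + $4,210 + $39,910 = $175,910 (under)
Jun 2024–Nov 2024: $40,490 + $38,770 + $41,290 + $4,210 + $39,910 + $92,630 = $257,300 (under)
Jul 2024–Dec 2024: $38,770 + $41,290 + $4,210 + $39,910 + $92,630 + $89,960 = $306,770 (over)
At least one window exceeds $284,000.

Yes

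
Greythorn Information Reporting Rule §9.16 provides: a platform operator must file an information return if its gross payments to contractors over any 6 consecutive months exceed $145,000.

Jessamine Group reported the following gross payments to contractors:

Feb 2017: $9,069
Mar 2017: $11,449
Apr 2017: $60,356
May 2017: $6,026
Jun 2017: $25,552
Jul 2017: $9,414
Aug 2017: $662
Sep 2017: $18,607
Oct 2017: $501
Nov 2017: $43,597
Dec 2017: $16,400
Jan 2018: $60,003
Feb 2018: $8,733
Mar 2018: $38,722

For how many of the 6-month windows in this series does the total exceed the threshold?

Feb 2017–Jul 2017: $9,069 + $11,449 + $60,356 + $6,026 + $25,552 + $9,414 = $121,866 (under)
Mar 2017–Aug 2017: $11,449 + $60,356 + $6,026 + $25,552 + $9,414 + $662 = $113,459 (under)
Apr 2017–Sep 2017: $60,356 + $6,026 + $25,552 + $9,414 + $662 + $18,607 = $120,617 (under)
May 2017–Oct 2017: $6,026 + $25,552 + $9,414 + $662 + $18,607 + $501 = $60,762 (under)
Jun 2017–Nov 2017: $25,552 + $9,414 + $662 + $18,607 + $501 + $43,597 = $98,333 (under)
Jul 2017–Dec 2017: $9,414 + $662 + $18,607 + $501 + $43,597 + $16,400 = $89,181 (under)
Aug 2017–Jan 2018: $662 + $18,607 + $501 + $43,597 + $16,400 + $60,003 = $139,770 (under)
Sep 2017–Feb 2018: $18,607 + $501 + $43,597 + $16,400 + $60,003 + $8,733 = $147,841 (over)
Oct 2017–Mar 2018: $501 + $43,597 + $16,400 + $60,003 + $8,733 + $38,722 = $167,956 (over)
2 windows exceed the threshold.

2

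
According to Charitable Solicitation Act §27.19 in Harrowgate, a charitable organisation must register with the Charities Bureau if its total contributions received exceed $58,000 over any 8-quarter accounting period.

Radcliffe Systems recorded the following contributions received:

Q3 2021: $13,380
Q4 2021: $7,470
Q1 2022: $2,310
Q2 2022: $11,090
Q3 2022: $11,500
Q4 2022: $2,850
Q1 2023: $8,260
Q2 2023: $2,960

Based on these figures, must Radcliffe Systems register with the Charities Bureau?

Total contributions received: $13,380 + $7,470 + $2,310 + $11,090 + $11,500 + $2,850 + $8,260 + $2,960 = $59,820.
$59,820 > $58,000, so the threshold is exceeded.

Yes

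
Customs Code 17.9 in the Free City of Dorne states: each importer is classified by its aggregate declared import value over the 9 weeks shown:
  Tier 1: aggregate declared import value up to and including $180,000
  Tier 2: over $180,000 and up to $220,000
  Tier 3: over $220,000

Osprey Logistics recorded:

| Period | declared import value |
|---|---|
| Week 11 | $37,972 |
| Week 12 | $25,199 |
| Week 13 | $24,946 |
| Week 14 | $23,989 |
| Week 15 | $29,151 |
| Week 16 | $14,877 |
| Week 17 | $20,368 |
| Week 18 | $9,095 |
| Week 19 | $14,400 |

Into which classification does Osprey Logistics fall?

Aggregate declared import value: $37,972 + $25,199 + $24,946 + $23,989 + $29,151 + $14,877 + $20,368 + $9,095 + $14,400 = $199,997.
$180,000 < $199,997 ≤ $220,000, so Tier 2 applies.

Tier 2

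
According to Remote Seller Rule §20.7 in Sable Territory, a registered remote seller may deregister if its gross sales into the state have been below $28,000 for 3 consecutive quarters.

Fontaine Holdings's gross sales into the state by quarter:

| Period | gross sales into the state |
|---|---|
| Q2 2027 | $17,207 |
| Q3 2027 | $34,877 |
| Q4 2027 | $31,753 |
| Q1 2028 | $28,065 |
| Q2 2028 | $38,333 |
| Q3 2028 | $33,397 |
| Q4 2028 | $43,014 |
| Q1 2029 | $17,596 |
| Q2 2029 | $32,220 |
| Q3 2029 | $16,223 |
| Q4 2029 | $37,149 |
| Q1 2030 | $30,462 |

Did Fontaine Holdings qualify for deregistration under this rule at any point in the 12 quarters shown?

No

Quarters below $28,000: Q2 2027, Q1 2029, Q3 2029.
Longest run of consecutive quarters below the threshold: 1.
1 < 3, so Fontaine Holdings never became eligible.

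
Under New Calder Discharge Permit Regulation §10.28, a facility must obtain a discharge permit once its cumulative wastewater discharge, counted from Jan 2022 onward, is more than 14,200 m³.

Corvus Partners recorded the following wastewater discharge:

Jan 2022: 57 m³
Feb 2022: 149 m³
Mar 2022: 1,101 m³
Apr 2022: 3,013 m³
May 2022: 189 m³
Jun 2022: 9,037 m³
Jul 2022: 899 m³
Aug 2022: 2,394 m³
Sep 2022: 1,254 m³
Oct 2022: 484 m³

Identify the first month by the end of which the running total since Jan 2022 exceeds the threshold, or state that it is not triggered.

Jul 2022

Through Jan 2022: 57 m³
Through Feb 2022: 206 m³
Through Mar 2022: 1,307 m³
Through Apr 2022: 4,320 m³
Through May 2022: 4,509 m³
Through Jun 2022: 13,546 m³
Through Jul 2022: 14,445 m³ ← exceeds threshold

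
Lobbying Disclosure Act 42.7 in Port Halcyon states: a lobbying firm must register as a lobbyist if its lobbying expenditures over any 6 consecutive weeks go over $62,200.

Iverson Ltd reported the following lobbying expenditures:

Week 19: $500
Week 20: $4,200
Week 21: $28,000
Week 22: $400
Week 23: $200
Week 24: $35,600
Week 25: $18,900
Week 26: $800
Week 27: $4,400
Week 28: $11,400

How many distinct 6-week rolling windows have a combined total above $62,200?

Week 19–Week 24: $500 + $4,200 + $28,000 + $400 + $200 + $35,600 = $68,900 (over)
Week 20–Week 25: $4,200 + $28,000 + $400 + $200 + $35,600 + $18,900 = $87,300 (over)
Week 21–Week 26: $28,000 + $400 + $200 + $35,600 + $18,900 + $800 = $83,900 (over)
Week 22–Week 27: $400 + $200 + $35,600 + $18,900 + $800 + $4,400 = $60,300 (under)
Week 23–Week 28: $200 + $35,600 + $18,900 + $800 + $4,400 + $11,400 = $71,300 (over)
4 windows exceed the threshold.

4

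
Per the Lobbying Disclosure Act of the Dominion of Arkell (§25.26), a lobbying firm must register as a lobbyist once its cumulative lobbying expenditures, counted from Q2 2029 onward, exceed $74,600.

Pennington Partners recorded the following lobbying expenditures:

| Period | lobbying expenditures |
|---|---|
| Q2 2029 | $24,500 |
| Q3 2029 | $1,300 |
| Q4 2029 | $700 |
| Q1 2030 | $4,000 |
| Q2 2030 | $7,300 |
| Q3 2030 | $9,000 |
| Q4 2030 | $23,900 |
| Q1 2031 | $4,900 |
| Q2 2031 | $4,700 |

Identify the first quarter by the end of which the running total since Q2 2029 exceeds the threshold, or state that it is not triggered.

Q1 2031

Through Q2 2029: $24,500
Through Q3 2029: $25,800
Through Q4 2029: $26,500
Through Q1 2030: $30,500
Through Q2 2030: $37,800
Through Q3 2030: $46,800
Through Q4 2030: $70,700
Through Q1 2031: $75,600 ← exceeds threshold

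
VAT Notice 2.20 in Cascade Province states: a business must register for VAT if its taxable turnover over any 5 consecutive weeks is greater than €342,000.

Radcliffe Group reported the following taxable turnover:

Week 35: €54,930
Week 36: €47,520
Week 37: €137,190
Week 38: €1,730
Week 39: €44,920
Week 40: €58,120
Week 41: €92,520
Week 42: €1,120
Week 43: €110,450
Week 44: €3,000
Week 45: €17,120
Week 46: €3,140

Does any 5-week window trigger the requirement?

No

Week 35–Week 39: €54,930 + €47,520 + €137,190 + €1,730 + €44,920 = €286,290 (under)
Week 36–Week 40: €47,520 + €137,190 + €1,730 + €44,920 + €58,120 = €289,480 (under)
Week 37–Week 41: €137,190 + €1,730 + €44,920 + €58,120 + €92,520 = €334,480 (under)
Week 38–Week 42: €1,730 + €44,920 + €58,120 + €92,520 + €1,120 = €198,410 (under)
Week 39–Week 43: €44,920 + €58,120 + €92,520 + €1,120 + €110,450 = €307,130 (under)
Week 40–Week 44: €58,120 + €92,520 + €1,120 + €110,450 + €3,000 = €265,210 (under)
Week 41–Week 45: €92,520 + €1,120 + €110,450 + €3,000 + €17,120 = €224,210 (under)
Week 42–Week 46: €1,120 + €110,450 + €3,000 + €17,120 + €3,140 = €134,830 (under)
No window exceeds €342,000.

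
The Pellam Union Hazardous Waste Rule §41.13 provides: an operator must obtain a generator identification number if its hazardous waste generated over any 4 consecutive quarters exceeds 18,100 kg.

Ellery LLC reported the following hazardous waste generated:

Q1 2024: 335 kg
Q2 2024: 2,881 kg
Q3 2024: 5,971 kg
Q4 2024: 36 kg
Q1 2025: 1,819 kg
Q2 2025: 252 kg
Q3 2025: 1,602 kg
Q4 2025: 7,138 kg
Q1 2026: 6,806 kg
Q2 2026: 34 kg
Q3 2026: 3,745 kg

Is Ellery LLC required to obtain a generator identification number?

No

Q1 2024–Q4 2024: 335 kg + 2,881 kg + 5,971 kg + 36 kg = 9,223 kg (under)
Q2 2024–Q1 2025: 2,881 kg + 5,971 kg + 36 kg + 1,819 kg = 10,707 kg (under)
Q3 2024–Q2 2025: 5,971 kg + 36 kg + 1,819 kg + 252 kg = 8,078 kg (under)
Q4 2024–Q3 2025: 36 kg + 1,819 kg + 252 kg + 1,602 kg = 3,709 kg (under)
Q1 2025–Q4 2025: 1,819 kg + 252 kg + 1,602 kg + 7,138 kg = 10,811 kg (under)
Q2 2025–Q1 2026: 252 kg + 1,602 kg + 7,138 kg + 6,806 kg = 15,798 kg (under)
Q3 2025–Q2 2026: 1,602 kg + 7,138 kg + 6,806 kg + 34 kg = 15,580 kg (under)
Q4 2025–Q3 2026: 7,138 kg + 6,806 kg + 34 kg + 3,745 kg = 17,723 kg (under)
No window exceeds 18,100 kg.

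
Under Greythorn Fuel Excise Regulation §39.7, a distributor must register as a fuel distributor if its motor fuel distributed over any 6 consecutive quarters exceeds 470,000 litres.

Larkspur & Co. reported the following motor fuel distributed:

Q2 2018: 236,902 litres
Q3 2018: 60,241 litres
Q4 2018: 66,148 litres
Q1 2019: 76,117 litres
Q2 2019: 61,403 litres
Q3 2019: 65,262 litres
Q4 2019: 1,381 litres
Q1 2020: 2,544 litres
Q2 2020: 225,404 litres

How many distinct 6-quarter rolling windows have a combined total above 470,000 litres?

1

Q2 2018–Q3 2019: 236,902 litres + 60,241 litres + 66,148 litres + 76,117 litres + 61,403 litres + 65,262 litres = 566,073 litres (over)
Q3 2018–Q4 2019: 60,241 litres + 66,148 litres + 76,117 litres + 61,403 litres + 65,262 litres + 1,381 litres = 330,552 litres (under)
Q4 2018–Q1 2020: 66,148 litres + 76,117 litres + 61,403 litres + 65,262 litres + 1,381 litres + 2,544 litres = 272,855 litres (under)
Q1 2019–Q2 2020: 76,117 litres + 61,403 litres + 65,262 litres + 1,381 litres + 2,544 litres + 225,404 litres = 432,111 litres (under)
1 window exceeds the threshold.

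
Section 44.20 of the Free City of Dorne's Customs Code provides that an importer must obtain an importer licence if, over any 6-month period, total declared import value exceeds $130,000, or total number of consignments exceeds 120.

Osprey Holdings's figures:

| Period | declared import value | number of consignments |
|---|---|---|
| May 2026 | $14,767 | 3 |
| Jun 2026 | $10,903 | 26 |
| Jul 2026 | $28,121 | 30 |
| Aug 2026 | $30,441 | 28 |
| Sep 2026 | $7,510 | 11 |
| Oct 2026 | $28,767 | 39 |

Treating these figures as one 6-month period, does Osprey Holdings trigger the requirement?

Yes

Total declared import value: $14,767 + $10,903 + $28,121 + $30,441 + $7,510 + $28,767 = $120,509 (≤ $130,000).
Total number of consignments: 3 + 26 + 30 + 28 + 11 + 39 = 137 (> 120).
The test is 'or': at least one threshold is exceeded.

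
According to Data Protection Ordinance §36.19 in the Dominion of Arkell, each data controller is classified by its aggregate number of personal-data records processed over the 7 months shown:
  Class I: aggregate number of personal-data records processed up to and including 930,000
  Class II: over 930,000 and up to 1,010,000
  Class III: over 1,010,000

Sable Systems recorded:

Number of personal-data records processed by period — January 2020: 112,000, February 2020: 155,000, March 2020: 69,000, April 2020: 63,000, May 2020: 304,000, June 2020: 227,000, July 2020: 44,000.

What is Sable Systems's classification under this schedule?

Class II

Aggregate number of personal-data records processed: 112,000 + 155,000 + 69,000 + 63,000 + 304,000 + 227,000 + 44,000 = 974,000.
930,000 < 974,000 ≤ 1,010,000, so Class II applies.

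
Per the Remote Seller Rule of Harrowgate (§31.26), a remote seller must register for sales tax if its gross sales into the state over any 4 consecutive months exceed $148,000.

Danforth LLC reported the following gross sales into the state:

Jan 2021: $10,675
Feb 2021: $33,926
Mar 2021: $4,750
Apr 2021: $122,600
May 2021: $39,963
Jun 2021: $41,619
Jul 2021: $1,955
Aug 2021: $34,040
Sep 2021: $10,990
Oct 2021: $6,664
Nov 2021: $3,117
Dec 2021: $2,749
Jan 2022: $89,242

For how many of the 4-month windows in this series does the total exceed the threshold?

Jan 2021–Apr 2021: $10,675 + $33,926 + $4,750 + $122,600 = $171,951 (over)
Feb 2021–May 2021: $33,926 + $4,750 + $122,600 + $39,963 = $201,239 (over)
Mar 2021–Jun 2021: $4,750 + $122,600 + $39,963 + $41,619 = $208,932 (over)
Apr 2021–Jul 2021: $122,600 + $39,963 + $41,619 + $1,955 = $206,137 (over)
May 2021–Aug 2021: $39,963 + $41,619 + $1,955 + $34,040 = $117,577 (under)
Jun 2021–Sep 2021: $41,619 + $1,955 + $34,040 + $10,990 = $88,604 (under)
Jul 2021–Oct 2021: $1,955 + $34,040 + $10,990 + $6,664 = $53,649 (under)
Aug 2021–Nov 2021: $34,040 + $10,990 + $6,664 + $3,117 = $54,811 (under)
Sep 2021–Dec 2021: $10,990 + $6,664 + $3,117 + $2,749 = $23,520 (under)
Oct 2021–Jan 2022: $6,664 + $3,117 + $2,749 + $89,242 = $101,772 (under)
4 windows exceed the threshold.

4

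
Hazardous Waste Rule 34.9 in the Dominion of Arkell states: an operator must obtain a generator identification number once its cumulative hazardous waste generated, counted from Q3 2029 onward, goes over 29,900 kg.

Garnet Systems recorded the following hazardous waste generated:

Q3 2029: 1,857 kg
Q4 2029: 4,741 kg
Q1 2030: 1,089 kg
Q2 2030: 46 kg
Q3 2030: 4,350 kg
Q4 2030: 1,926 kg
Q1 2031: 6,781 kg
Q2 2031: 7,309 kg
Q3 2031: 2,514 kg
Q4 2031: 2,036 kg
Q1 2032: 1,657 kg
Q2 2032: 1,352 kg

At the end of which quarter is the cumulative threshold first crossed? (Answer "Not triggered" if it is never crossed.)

Through Q3 2029: 1,857 kg
Through Q4 2029: 6,598 kg
Through Q1 2030: 7,687 kg
Through Q2 2030: 7,733 kg
Through Q3 2030: 12,083 kg
Through Q4 2030: 14,009 kg
Through Q1 2031: 20,790 kg
Through Q2 2031: 28,099 kg
Through Q3 2031: 30,613 kg ← exceeds threshold

Q3 2031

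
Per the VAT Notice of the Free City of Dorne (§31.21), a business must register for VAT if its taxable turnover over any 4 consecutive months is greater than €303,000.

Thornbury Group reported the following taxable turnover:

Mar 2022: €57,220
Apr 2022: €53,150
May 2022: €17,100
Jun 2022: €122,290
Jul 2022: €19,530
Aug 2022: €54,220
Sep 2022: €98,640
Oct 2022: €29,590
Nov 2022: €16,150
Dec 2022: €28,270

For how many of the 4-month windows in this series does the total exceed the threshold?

Mar 2022–Jun 2022: €57,220 + €53,150 + €17,100 + €122,290 = €249,760 (under)
Apr 2022–Jul 2022: €53,150 + €17,100 + €122,290 + €19,530 = €212,070 (under)
May 2022–Aug 2022: €17,100 + €122,290 + €19,530 + €54,220 = €213,140 (under)
Jun 2022–Sep 2022: €122,290 + €19,530 + €54,220 + €98,640 = €294,680 (under)
Jul 2022–Oct 2022: €19,530 + €54,220 + €98,640 + €29,590 = €201,980 (under)
Aug 2022–Nov 2022: €54,220 + €98,640 + €29,590 + €16,150 = €198,600 (under)
Sep 2022–Dec 2022: €98,640 + €29,590 + €16,150 + €28,270 = €172,650 (under)
0 windows exceed the threshold.

0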